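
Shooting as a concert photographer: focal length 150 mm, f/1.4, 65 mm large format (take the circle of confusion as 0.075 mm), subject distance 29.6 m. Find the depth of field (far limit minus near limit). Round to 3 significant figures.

8.29 m

Hyperfocal distance H = f²/(N·c) + f = 150²/(1.4 × 0.075) + 150 = 22500/0.105 + 150 ≈ 214435.7 mm ≈ 214.4 m.
Near limit Dn = s·(H − f)/(H + s − 2f) = 29600 × (214435.7 − 150) / (214435.7 + 29600 − 2 × 150) = 29600 × 214285.7 / 243735.7 ≈ 26023.5 mm.
Far limit Df = s·(H − f)/(H − s) = 29600 × (214435.7 − 150) / (214435.7 − 29600) = 29600 × 214285.7 / 184835.7 ≈ 34316.2 mm.
Depth of field = Df − Dn = 34316.2 − 26023.5 ≈ 8292.7 mm ≈ 8.29 m.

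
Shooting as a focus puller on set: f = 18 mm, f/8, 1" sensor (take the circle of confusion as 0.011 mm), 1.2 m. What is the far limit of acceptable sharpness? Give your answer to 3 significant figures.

Hyperfocal distance H = f²/(N·c) + f = 18²/(8 × 0.011) + 18 = 324/0.088 + 18 ≈ 3699.8 mm ≈ 3.700 m.
Far limit Df = s·(H − f)/(H − s) = 1200 × (3699.8 − 18) / (3699.8 − 1200) = 1200 × 3681.8 / 2499.8 ≈ 1767.4 mm ≈ 1.77 m.

1.77 m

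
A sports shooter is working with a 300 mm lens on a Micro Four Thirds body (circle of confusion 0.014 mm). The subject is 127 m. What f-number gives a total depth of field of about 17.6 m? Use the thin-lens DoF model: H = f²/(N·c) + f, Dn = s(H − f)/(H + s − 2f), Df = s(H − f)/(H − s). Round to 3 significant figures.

f/3.50

Write h = H − f = f²/(N·c). The thin-lens limits are Dn = s·h/(h + (s−f)) and Df = s·h/(h − (s−f)), so DoF = Df − Dn = 2·s·(s−f)·h / (h² − (s−f)²).
That is a quadratic in h: DoF·h² − 2·s·(s−f)·h − DoF·(s−f)² = 0 ⇒ h = (s−f)·(s + √(s² + DoF²)) / DoF = 126700 × (127000 + √(127000² + 17600²)) / 17600 = 126700 × (127000 + 128214) / 17600 ≈ 1837249 mm.
Then N = f²/(c·h) = 300² / (0.014 × 1837249) = 90000 / 25721 ≈ 3.50.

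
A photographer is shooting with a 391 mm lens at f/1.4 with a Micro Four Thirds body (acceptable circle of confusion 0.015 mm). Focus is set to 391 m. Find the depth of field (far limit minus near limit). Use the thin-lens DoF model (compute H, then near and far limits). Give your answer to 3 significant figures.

Hyperfocal distance H = f²/(N·c) + f = 391²/(1.4 × 0.015) + 391 = 152881/0.021 + 391 ≈ 7280438.6 mm ≈ 7280 m.
Near limit Dn = s·(H − f)/(H + s − 2f) = 391000 × (7280438.6 − 391) / (7280438.6 + 391000 − 2 × 391) = 391000 × 7280047.6 / 7670656.6 ≈ 371089 mm.
Far limit Df = s·(H − f)/(H − s) = 391000 × (7280438.6 − 391) / (7280438.6 − 391000) = 391000 × 7280047.6 / 6889438.6 ≈ 413168 mm.
Depth of field = Df − Dn = 413168 − 371089 ≈ 42079 mm ≈ 42.1 m.

42.1 m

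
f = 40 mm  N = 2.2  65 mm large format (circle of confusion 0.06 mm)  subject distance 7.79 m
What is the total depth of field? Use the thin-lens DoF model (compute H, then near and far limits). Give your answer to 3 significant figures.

16.8 m

Hyperfocal distance H = f²/(N·c) + f = 40²/(2.2 × 0.06) + 40 = 1600/0.132 + 40 ≈ 12161.2 mm ≈ 12.16 m.
Near limit Dn = s·(H − f)/(H + s − 2f) = 7790 × (12161.2 − 40) / (12161.2 + 7790 − 2 × 40) = 7790 × 12121.2 / 19871.2 ≈ 4752 mm.
Far limit Df = s·(H − f)/(H − s) = 7790 × (12161.2 − 40) / (12161.2 − 7790) = 7790 × 12121.2 / 4371.2 ≈ 21601 mm.
Depth of field = Df − Dn = 21601 − 4752 ≈ 16849 mm ≈ 16.8 m.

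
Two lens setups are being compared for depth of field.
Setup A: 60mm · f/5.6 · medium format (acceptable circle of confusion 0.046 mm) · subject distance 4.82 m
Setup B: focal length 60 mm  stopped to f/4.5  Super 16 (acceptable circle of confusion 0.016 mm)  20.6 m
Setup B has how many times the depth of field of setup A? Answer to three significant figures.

Setup A: H = 60²/(5.6×0.046) + 60 ≈ 14035.2 mm; DoF = Df − Dn = 7309.7 − 3595.4 ≈ 3714.3 mm.
Setup B: H = 60²/(4.5×0.016) + 60 ≈ 50060.0 mm; DoF = Df − Dn = 34963 − 14602 ≈ 20361 mm.
Ratio = 20361 / 3714.3 ≈ 5.48.

5.48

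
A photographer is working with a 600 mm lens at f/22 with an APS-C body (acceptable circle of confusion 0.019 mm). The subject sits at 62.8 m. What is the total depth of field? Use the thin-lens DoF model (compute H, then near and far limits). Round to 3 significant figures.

Hyperfocal distance H = f²/(N·c) + f = 600²/(22 × 0.019) + 600 = 360000/0.418 + 600 ≈ 861844.0 mm ≈ 861.8 m.
Near limit Dn = s·(H − f)/(H + s − 2f) = 62800 × (861844.0 − 600) / (861844.0 + 62800 − 2 × 600) = 62800 × 861244.0 / 923444.0 ≈ 58570.0 mm.
Far limit Df = s·(H − f)/(H − s) = 62800 × (861844.0 − 600) / (861844.0 − 62800) = 62800 × 861244.0 / 799044.0 ≈ 67688.5 mm.
Depth of field = Df − Dn = 67688.5 − 58570.0 ≈ 9118.5 mm ≈ 9.12 m.

9.12 m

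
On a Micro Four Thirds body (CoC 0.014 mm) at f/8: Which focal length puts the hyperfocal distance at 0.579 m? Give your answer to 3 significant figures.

8.00 mm

From H = f²/(N·c) + f, with f ≪ H: f ≈ √(H·N·c) = √(579 × 8 × 0.014) = √64.848 ≈ 8.053 mm.
Exact: f² + N·c·f − N·c·H = 0 ⇒ f = (−N·c + √((N·c)² + 4·N·c·H))/2 = (−0.112 + √259.40)/2 ≈ 7.9970 mm ≈ 8.00 mm.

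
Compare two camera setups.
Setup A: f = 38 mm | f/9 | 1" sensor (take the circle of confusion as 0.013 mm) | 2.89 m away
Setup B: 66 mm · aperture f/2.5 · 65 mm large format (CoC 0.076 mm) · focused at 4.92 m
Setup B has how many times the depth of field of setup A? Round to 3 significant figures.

1.55

Setup A: H = 38²/(9×0.013) + 38 ≈ 12379.9 mm; DoF = Df − Dn = 3758.5 − 2347.5 ≈ 1411.0 mm.
Setup B: H = 66²/(2.5×0.076) + 66 ≈ 22992.3 mm; DoF = Df − Dn = 6241.5 − 4060.3 ≈ 2181.2 mm.
Ratio = 2181.2 / 1411.0 ≈ 1.55.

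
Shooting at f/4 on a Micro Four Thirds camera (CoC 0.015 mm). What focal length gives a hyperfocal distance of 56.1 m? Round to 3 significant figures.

From H = f²/(N·c) + f, with f ≪ H: f ≈ √(H·N·c) = √(56100 × 4 × 0.015) = √3366.0 ≈ 58.02 mm.
The +f correction barely moves this — solving exactly, f² + N·c·f − N·c·H = 0 ⇒ f = (−N·c + √((N·c)² + 4·N·c·H))/2 = (−0.06 + √13464)/2 ≈ 57.987 mm, so f ≈ 58.0 mm.

58.0 mm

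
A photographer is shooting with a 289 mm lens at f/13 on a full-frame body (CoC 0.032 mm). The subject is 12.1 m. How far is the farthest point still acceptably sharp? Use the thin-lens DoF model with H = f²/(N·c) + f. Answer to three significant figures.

Hyperfocal distance H = f²/(N·c) + f = 289²/(13 × 0.032) + 289 = 83521/0.416 + 289 ≈ 201060.6 mm ≈ 201.1 m.
Far limit Df = s·(H − f)/(H − s) = 12100 × (201060.6 − 289) / (201060.6 − 12100) = 12100 × 200771.6 / 188960.6 ≈ 12856 mm ≈ 12.9 m.

12.9 m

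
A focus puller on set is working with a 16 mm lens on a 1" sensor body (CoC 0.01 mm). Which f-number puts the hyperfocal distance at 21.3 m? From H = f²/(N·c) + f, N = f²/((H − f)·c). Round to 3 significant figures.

Rearrange H = f²/(N·c) + f for N: N = f² / ((H − f)·c).
N = 16² / ((21300 − 16) × 0.01) = 256 / 212.8 ≈ 1.20.

f/1.20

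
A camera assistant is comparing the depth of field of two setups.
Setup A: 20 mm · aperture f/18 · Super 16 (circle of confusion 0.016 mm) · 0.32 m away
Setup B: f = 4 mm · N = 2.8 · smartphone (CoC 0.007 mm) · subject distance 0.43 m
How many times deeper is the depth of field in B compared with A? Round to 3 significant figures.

Setup A: H = 20²/(18×0.016) + 20 ≈ 1408.9 mm; DoF = Df − Dn = 408.16 − 263.16 ≈ 145.00 mm.
Setup B: H = 4²/(2.8×0.007) + 4 ≈ 820.3 mm; DoF = Df − Dn = 899.30 − 282.55 ≈ 616.75 mm.
Ratio = 616.75 / 145.00 ≈ 4.25.

4.25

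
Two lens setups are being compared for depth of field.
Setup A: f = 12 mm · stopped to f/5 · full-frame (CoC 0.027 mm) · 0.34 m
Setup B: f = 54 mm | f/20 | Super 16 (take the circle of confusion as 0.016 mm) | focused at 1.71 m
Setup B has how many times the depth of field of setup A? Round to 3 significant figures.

2.78

Setup A: H = 12²/(5×0.027) + 12 ≈ 1078.7 mm; DoF = Df − Dn = 490.97 − 260.04 ≈ 230.93 mm.
Setup B: H = 54²/(20×0.016) + 54 ≈ 9166.5 mm; DoF = Df − Dn = 2089.77 − 1447.03 ≈ 642.74 mm.
Ratio = 642.74 / 230.93 ≈ 2.78.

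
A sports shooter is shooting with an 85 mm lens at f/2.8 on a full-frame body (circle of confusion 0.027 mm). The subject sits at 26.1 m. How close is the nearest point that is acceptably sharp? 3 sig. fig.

Hyperfocal distance H = f²/(N·c) + f = 85²/(2.8 × 0.027) + 85 = 7225/0.0756 + 85 ≈ 95653.8 mm ≈ 95.65 m.
Near limit Dn = s·(H − f)/(H + s − 2f) = 26100 × (95653.8 − 85) / (95653.8 + 26100 − 2 × 85) = 26100 × 95568.8 / 121583.8 ≈ 20515 mm ≈ 20.5 m.

20.5 m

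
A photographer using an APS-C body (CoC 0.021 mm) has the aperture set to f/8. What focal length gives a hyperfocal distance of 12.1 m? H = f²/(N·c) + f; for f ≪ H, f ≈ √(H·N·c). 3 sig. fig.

45.0 mm

From H = f²/(N·c) + f, with f ≪ H: f ≈ √(H·N·c) = √(12100 × 8 × 0.021) = √2032.8 ≈ 45.09 mm.
Exact: f² + N·c·f − N·c·H = 0 ⇒ f = (−N·c + √((N·c)² + 4·N·c·H))/2 = (−0.168 + √8131.2)/2 ≈ 45.003 mm ≈ 45.0 mm.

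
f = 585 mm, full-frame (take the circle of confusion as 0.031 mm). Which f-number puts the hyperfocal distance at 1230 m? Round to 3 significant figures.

Rearrange H = f²/(N·c) + f for N: N = f² / ((H − f)·c).
N = 585² / ((1230000 − 585) × 0.031) = 342225 / 38112 ≈ 8.98.

f/8.98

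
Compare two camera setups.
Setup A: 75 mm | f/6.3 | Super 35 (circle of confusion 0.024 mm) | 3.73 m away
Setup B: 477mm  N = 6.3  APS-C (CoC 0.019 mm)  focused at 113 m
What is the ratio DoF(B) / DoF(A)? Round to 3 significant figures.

Setup A: H = 75²/(6.3×0.024) + 75 ≈ 37277.4 mm; DoF = Df − Dn = 4136.38 − 3396.32 ≈ 740.06 mm.
Setup B: H = 477²/(6.3×0.019) + 477 ≈ 1901304.1 mm; DoF = Df − Dn = 120110 − 106685 ≈ 13425 mm.
Ratio = 13425 / 740.06 ≈ 18.1.

18.1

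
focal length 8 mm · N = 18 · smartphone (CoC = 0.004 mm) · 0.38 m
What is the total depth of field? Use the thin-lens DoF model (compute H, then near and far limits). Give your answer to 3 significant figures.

386 mm

Hyperfocal distance H = f²/(N·c) + f = 8²/(18 × 0.004) + 8 = 64/0.072 + 8 ≈ 896.9 mm ≈ 0.897 m.
Near limit Dn = s·(H − f)/(H + s − 2f) = 380 × (896.9 − 8) / (896.9 + 380 − 2 × 8) = 380 × 888.9 / 1260.9 ≈ 267.89 mm.
Far limit Df = s·(H − f)/(H − s) = 380 × (896.9 − 8) / (896.9 − 380) = 380 × 888.9 / 516.9 ≈ 653.48 mm.
Depth of field = Df − Dn = 653.48 − 267.89 ≈ 385.59 mm.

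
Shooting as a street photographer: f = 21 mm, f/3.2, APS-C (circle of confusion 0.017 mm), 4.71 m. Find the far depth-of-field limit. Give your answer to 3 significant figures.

11.2 m

Hyperfocal distance H = f²/(N·c) + f = 21²/(3.2 × 0.017) + 21 = 441/0.0544 + 21 ≈ 8127.6 mm ≈ 8.128 m.
Far limit Df = s·(H − f)/(H − s) = 4710 × (8127.6 − 21) / (8127.6 − 4710) = 4710 × 8106.6 / 3417.6 ≈ 11172 mm ≈ 11.2 m.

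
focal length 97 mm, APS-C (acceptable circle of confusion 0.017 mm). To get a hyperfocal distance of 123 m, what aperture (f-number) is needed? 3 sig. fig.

f/4.50

Rearrange H = f²/(N·c) + f for N: N = f² / ((H − f)·c).
N = 97² / ((123000 − 97) × 0.017) = 9409 / 2089 ≈ 4.50.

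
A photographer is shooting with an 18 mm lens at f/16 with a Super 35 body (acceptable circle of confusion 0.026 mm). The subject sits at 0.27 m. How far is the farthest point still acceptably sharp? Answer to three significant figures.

Hyperfocal distance H = f²/(N·c) + f = 18²/(16 × 0.026) + 18 = 324/0.416 + 18 ≈ 796.8 mm ≈ 0.797 m.
Far limit Df = s·(H − f)/(H − s) = 270 × (796.8 − 18) / (796.8 − 270) = 270 × 778.8 / 526.8 ≈ 399.15 mm.

399 mm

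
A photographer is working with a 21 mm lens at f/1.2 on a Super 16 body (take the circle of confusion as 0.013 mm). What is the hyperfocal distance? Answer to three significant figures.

Hyperfocal distance H = f²/(N·c) + f = 21²/(1.2 × 0.013) + 21 = 441/0.0156 + 21 ≈ 28290.2 mm ≈ 28.3 m.

28.3 m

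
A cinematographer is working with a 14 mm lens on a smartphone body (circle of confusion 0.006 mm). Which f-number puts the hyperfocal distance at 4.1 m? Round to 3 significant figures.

f/7.99

Rearrange H = f²/(N·c) + f for N: N = f² / ((H − f)·c).
N = 14² / ((4100 − 14) × 0.006) = 196 / 24.52 ≈ 7.99.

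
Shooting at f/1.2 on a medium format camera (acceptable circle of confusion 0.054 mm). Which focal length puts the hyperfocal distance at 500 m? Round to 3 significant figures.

180 mm

From H = f²/(N·c) + f, with f ≪ H: f ≈ √(H·N·c) = √(500000 × 1.2 × 0.054) = √32400 ≈ 180.0 mm.
The +f correction barely moves this — solving exactly, f² + N·c·f − N·c·H = 0 ⇒ f = (−N·c + √((N·c)² + 4·N·c·H))/2 = (−0.0648 + √129600)/2 ≈ 179.97 mm, so f ≈ 180 mm.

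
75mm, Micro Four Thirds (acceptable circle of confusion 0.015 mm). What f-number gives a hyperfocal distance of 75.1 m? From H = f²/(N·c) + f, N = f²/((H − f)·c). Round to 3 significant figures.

Rearrange H = f²/(N·c) + f for N: N = f² / ((H − f)·c).
N = 75² / ((75100 − 75) × 0.015) = 5625 / 1125 ≈ 5.

f/5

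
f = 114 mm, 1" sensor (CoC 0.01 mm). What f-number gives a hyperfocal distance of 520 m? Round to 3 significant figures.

Rearrange H = f²/(N·c) + f for N: N = f² / ((H − f)·c).
N = 114² / ((520000 − 114) × 0.01) = 12996 / 5199 ≈ 2.50.

f/2.50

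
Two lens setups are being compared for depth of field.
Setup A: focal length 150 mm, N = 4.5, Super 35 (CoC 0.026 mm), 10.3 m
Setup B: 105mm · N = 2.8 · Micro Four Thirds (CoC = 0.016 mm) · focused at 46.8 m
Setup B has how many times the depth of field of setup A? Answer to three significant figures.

Setup A: H = 150²/(4.5×0.026) + 150 ≈ 192457.7 mm; DoF = Df − Dn = 10873.9 − 9783.6 ≈ 1090.3 mm.
Setup B: H = 105²/(2.8×0.016) + 105 ≈ 246198.8 mm; DoF = Df − Dn = 57760 − 39336 ≈ 18424 mm.
Ratio = 18424 / 1090.3 ≈ 16.9.

16.9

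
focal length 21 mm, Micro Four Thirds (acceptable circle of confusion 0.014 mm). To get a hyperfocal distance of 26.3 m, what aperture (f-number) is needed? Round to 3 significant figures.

Rearrange H = f²/(N·c) + f for N: N = f² / ((H − f)·c).
N = 21² / ((26300 − 21) × 0.014) = 441 / 367.9 ≈ 1.20.

f/1.20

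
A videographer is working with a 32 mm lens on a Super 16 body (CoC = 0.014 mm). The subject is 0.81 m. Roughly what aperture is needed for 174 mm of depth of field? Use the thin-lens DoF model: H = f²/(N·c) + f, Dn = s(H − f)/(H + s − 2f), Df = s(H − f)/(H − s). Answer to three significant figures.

Write h = H − f = f²/(N·c). The thin-lens limits are Dn = s·h/(h + (s−f)) and Df = s·h/(h − (s−f)), so DoF = Df − Dn = 2·s·(s−f)·h / (h² − (s−f)²).
That is a quadratic in h: DoF·h² − 2·s·(s−f)·h − DoF·(s−f)² = 0 ⇒ h = (s−f)·(s + √(s² + DoF²)) / DoF = 778 × (810 + √(810² + 174²)) / 174 = 778 × (810 + 828.478) / 174 ≈ 7326.1 mm.
Then N = f²/(c·h) = 32² / (0.014 × 7326.1) = 1024 / 102.56 ≈ 9.98.

f/9.98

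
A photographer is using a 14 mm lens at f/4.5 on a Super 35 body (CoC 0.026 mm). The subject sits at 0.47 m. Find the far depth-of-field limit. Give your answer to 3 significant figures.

0.646 m

Hyperfocal distance H = f²/(N·c) + f = 14²/(4.5 × 0.026) + 14 = 196/0.117 + 14 ≈ 1689.2 mm ≈ 1.689 m.
Far limit Df = s·(H − f)/(H − s) = 470 × (1689.2 − 14) / (1689.2 − 470) = 470 × 1675.2 / 1219.2 ≈ 645.79 mm ≈ 0.646 m.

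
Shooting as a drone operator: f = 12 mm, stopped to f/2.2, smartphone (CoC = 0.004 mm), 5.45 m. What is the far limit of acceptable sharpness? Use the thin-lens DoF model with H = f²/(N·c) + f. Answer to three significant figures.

Hyperfocal distance H = f²/(N·c) + f = 12²/(2.2 × 0.004) + 12 = 144/0.0088 + 12 ≈ 16375.6 mm ≈ 16.38 m.
Far limit Df = s·(H − f)/(H − s) = 5450 × (16375.6 − 12) / (16375.6 − 5450) = 5450 × 16363.6 / 10925.6 ≈ 8162.6 mm ≈ 8.16 m.

8.16 m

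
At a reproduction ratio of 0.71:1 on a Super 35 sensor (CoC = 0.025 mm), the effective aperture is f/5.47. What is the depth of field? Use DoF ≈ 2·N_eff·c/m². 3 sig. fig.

0.543 mm

At magnification m, DoF ≈ 2·N_eff·c/m² = 2 × 5.47 × 0.025 / 0.71² = 0.2735 / 0.5041 ≈ 0.543 mm.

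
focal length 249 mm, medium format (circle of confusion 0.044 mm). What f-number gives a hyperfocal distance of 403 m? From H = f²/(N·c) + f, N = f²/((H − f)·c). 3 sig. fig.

Rearrange H = f²/(N·c) + f for N: N = f² / ((H − f)·c).
N = 249² / ((403000 − 249) × 0.044) = 62001 / 17721 ≈ 3.50.

f/3.50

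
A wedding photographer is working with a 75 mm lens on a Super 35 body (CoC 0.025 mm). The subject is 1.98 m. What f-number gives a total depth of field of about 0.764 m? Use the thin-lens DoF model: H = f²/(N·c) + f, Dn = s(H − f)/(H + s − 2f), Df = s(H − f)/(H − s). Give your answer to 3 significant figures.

f/22

Write h = H − f = f²/(N·c). The thin-lens limits are Dn = s·h/(h + (s−f)) and Df = s·h/(h − (s−f)), so DoF = Df − Dn = 2·s·(s−f)·h / (h² − (s−f)²).
That is a quadratic in h: DoF·h² − 2·s·(s−f)·h − DoF·(s−f)² = 0 ⇒ h = (s−f)·(s + √(s² + DoF²)) / DoF = 1905 × (1980 + √(1980² + 764²)) / 764 = 1905 × (1980 + 2122.29) / 764 ≈ 10229 mm.
Then N = f²/(c·h) = 75² / (0.025 × 10229) = 5625 / 255.72 ≈ 22.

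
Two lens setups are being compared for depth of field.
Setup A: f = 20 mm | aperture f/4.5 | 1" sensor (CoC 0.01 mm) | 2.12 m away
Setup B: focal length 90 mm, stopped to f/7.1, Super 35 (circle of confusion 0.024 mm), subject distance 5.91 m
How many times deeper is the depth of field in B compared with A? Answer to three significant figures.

Setup A: H = 20²/(4.5×0.01) + 20 ≈ 8908.9 mm; DoF = Df − Dn = 2775.8 − 1714.9 ≈ 1060.9 mm.
Setup B: H = 90²/(7.1×0.024) + 90 ≈ 47625.2 mm; DoF = Df − Dn = 6734.5 − 5265.3 ≈ 1469.2 mm.
Ratio = 1469.2 / 1060.9 ≈ 1.38.

1.38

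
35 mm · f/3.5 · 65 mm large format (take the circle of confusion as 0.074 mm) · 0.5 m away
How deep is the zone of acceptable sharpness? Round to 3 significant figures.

99.3 mm

Hyperfocal distance H = f²/(N·c) + f = 35²/(3.5 × 0.074) + 35 = 1225/0.259 + 35 ≈ 4764.7 mm ≈ 4.765 m.
Near limit Dn = s·(H − f)/(H + s − 2f) = 500 × (4764.7 − 35) / (4764.7 + 500 − 2 × 35) = 500 × 4729.7 / 5194.7 ≈ 455.243 mm.
Far limit Df = s·(H − f)/(H − s) = 500 × (4764.7 − 35) / (4764.7 − 500) = 500 × 4729.7 / 4264.7 ≈ 554.517 mm.
Depth of field = Df − Dn = 554.517 − 455.243 ≈ 99.274 mm.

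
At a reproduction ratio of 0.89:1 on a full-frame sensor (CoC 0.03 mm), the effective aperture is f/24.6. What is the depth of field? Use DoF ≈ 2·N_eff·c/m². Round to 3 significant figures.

1.86 mm

At magnification m, DoF ≈ 2·N_eff·c/m² = 2 × 24.6 × 0.03 / 0.89² = 1.476 / 0.7921 ≈ 1.86 mm.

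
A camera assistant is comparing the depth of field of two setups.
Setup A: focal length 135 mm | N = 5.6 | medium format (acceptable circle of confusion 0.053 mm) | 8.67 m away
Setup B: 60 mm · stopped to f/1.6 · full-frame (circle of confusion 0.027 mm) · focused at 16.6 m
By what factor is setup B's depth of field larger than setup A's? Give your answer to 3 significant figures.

Setup A: H = 135²/(5.6×0.053) + 135 ≈ 61540.0 mm; DoF = Df − Dn = 10069.6 − 7612.0 ≈ 2457.6 mm.
Setup B: H = 60²/(1.6×0.027) + 60 ≈ 83393.3 mm; DoF = Df − Dn = 20710.6 − 13850.9 ≈ 6859.7 mm.
Ratio = 6859.7 / 2457.6 ≈ 2.79.

2.79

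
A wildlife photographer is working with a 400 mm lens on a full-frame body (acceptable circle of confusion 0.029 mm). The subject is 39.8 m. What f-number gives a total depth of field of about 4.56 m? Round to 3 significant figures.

Write h = H − f = f²/(N·c). The thin-lens limits are Dn = s·h/(h + (s−f)) and Df = s·h/(h − (s−f)), so DoF = Df − Dn = 2·s·(s−f)·h / (h² − (s−f)²).
That is a quadratic in h: DoF·h² − 2·s·(s−f)·h − DoF·(s−f)² = 0 ⇒ h = (s−f)·(s + √(s² + DoF²)) / DoF = 39400 × (39800 + √(39800² + 4560²)) / 4560 = 39400 × (39800 + 40060.4) / 4560 ≈ 690022 mm.
Then N = f²/(c·h) = 400² / (0.029 × 690022) = 160000 / 20011 ≈ 8.

f/8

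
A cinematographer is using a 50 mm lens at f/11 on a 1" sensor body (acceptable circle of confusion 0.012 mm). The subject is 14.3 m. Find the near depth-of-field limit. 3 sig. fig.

Hyperfocal distance H = f²/(N·c) + f = 50²/(11 × 0.012) + 50 = 2500/0.132 + 50 ≈ 18989.4 mm ≈ 18.99 m.
Near limit Dn = s·(H − f)/(H + s − 2f) = 14300 × (18989.4 − 50) / (18989.4 + 14300 − 2 × 50) = 14300 × 18939.4 / 33189.4 ≈ 8160.2 mm ≈ 8.16 m.

8.16 m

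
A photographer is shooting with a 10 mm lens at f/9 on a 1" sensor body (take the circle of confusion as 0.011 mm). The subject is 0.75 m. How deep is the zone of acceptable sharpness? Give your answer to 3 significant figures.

Hyperfocal distance H = f²/(N·c) + f = 10²/(9 × 0.011) + 10 = 100/0.099 + 10 ≈ 1020.1 mm ≈ 1.020 m.
Near limit Dn = s·(H − f)/(H + s − 2f) = 750 × (1020.1 − 10) / (1020.1 + 750 − 2 × 10) = 750 × 1010.1 / 1750.1 ≈ 432.9 mm.
Far limit Df = s·(H − f)/(H − s) = 750 × (1020.1 − 10) / (1020.1 − 750) = 750 × 1010.1 / 270.1 ≈ 2804.8 mm.
Depth of field = Df − Dn = 2804.8 − 432.9 ≈ 2371.9 mm ≈ 2.37 m.

2.37 m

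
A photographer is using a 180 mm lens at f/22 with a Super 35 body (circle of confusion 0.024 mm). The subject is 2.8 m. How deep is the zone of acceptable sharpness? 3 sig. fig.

240 mm

Hyperfocal distance H = f²/(N·c) + f = 180²/(22 × 0.024) + 180 = 32400/0.528 + 180 ≈ 61543.6 mm ≈ 61.54 m.
Near limit Dn = s·(H − f)/(H + s − 2f) = 2800 × (61543.6 − 180) / (61543.6 + 2800 − 2 × 180) = 2800 × 61363.6 / 63983.6 ≈ 2685.35 mm.
Far limit Df = s·(H − f)/(H − s) = 2800 × (61543.6 − 180) / (61543.6 − 2800) = 2800 × 61363.6 / 58743.6 ≈ 2924.88 mm.
Depth of field = Df − Dn = 2924.88 − 2685.35 ≈ 239.53 mm.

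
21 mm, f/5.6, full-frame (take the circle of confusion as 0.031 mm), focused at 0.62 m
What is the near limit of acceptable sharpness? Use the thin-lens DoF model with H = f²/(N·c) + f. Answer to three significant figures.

0.502 m

Hyperfocal distance H = f²/(N·c) + f = 21²/(5.6 × 0.031) + 21 = 441/0.1736 + 21 ≈ 2561.3 mm ≈ 2.561 m.
Near limit Dn = s·(H − f)/(H + s − 2f) = 620 × (2561.3 − 21) / (2561.3 + 620 − 2 × 21) = 620 × 2540.3 / 3139.3 ≈ 501.70 mm ≈ 0.502 m.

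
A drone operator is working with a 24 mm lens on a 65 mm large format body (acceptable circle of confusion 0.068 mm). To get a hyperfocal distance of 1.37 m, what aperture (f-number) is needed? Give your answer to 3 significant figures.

Rearrange H = f²/(N·c) + f for N: N = f² / ((H − f)·c).
N = 24² / ((1370 − 24) × 0.068) = 576 / 91.53 ≈ 6.29.

f/6.29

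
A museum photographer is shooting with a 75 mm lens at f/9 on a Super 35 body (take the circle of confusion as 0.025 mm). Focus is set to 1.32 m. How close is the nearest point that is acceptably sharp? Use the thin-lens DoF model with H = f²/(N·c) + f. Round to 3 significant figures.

1.26 m

Hyperfocal distance H = f²/(N·c) + f = 75²/(9 × 0.025) + 75 = 5625/0.225 + 75 ≈ 25075.0 mm ≈ 25.07 m.
Near limit Dn = s·(H − f)/(H + s − 2f) = 1320 × (25075.0 − 75) / (25075.0 + 1320 − 2 × 75) = 1320 × 25000.0 / 26245.0 ≈ 1257.4 mm ≈ 1.26 m.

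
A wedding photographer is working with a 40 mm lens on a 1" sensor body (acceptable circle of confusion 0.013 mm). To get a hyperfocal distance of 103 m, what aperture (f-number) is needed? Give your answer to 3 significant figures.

Rearrange H = f²/(N·c) + f for N: N = f² / ((H − f)·c).
N = 40² / ((103000 − 40) × 0.013) = 1600 / 1338 ≈ 1.20.

f/1.20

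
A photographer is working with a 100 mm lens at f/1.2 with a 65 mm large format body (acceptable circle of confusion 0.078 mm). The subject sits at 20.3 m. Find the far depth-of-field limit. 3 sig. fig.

25.0 m

Hyperfocal distance H = f²/(N·c) + f = 100²/(1.2 × 0.078) + 100 = 10000/0.0936 + 100 ≈ 106937.6 mm ≈ 106.9 m.
Far limit Df = s·(H − f)/(H − s) = 20300 × (106937.6 − 100) / (106937.6 − 20300) = 20300 × 106837.6 / 86637.6 ≈ 25033 mm ≈ 25.0 m.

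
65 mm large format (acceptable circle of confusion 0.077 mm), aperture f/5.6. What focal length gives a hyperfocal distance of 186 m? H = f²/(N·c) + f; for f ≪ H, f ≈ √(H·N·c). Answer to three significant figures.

From H = f²/(N·c) + f, with f ≪ H: f ≈ √(H·N·c) = √(186000 × 5.6 × 0.077) = √80203 ≈ 283.2 mm.
The +f correction barely moves this — solving exactly, f² + N·c·f − N·c·H = 0 ⇒ f = (−N·c + √((N·c)² + 4·N·c·H))/2 = (−0.4312 + √320813)/2 ≈ 282.99 mm, so f ≈ 283 mm.

283 mm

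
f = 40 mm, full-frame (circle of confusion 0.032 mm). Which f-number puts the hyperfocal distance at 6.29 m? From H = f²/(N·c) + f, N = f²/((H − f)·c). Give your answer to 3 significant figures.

f/8

Rearrange H = f²/(N·c) + f for N: N = f² / ((H − f)·c).
N = 40² / ((6290 − 40) × 0.032) = 1600 / 200.0 ≈ 8.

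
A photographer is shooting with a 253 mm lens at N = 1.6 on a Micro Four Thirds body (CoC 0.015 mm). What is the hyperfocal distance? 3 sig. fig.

Hyperfocal distance H = f²/(N·c) + f = 253²/(1.6 × 0.015) + 253 = 64009/0.024 + 253 ≈ 2667294.7 mm ≈ 2670 m.

2670 m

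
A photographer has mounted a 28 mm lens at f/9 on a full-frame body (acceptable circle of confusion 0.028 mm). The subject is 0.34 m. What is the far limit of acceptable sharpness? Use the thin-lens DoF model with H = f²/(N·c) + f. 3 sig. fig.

378 mm

Hyperfocal distance H = f²/(N·c) + f = 28²/(9 × 0.028) + 28 = 784/0.252 + 28 ≈ 3139.1 mm ≈ 3.139 m.
Far limit Df = s·(H − f)/(H − s) = 340 × (3139.1 − 28) / (3139.1 − 340) = 340 × 3111.1 / 2799.1 ≈ 377.90 mm.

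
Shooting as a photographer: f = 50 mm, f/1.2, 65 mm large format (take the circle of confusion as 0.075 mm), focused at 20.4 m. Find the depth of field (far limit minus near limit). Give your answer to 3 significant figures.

Hyperfocal distance H = f²/(N·c) + f = 50²/(1.2 × 0.075) + 50 = 2500/0.09 + 50 ≈ 27827.8 mm ≈ 27.83 m.
Near limit Dn = s·(H − f)/(H + s − 2f) = 20400 × (27827.8 − 50) / (27827.8 + 20400 − 2 × 50) = 20400 × 27777.8 / 48127.8 ≈ 11774 mm.
Far limit Df = s·(H − f)/(H − s) = 20400 × (27827.8 − 50) / (27827.8 − 20400) = 20400 × 27777.8 / 7427.8 ≈ 76290 mm.
Depth of field = Df − Dn = 76290 − 11774 ≈ 64516 mm ≈ 64.5 m.

64.5 m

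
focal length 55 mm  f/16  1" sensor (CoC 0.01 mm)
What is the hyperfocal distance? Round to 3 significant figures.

19.0 m

Hyperfocal distance H = f²/(N·c) + f = 55²/(16 × 0.01) + 55 = 3025/0.16 + 55 ≈ 18961.2 mm ≈ 19.0 m.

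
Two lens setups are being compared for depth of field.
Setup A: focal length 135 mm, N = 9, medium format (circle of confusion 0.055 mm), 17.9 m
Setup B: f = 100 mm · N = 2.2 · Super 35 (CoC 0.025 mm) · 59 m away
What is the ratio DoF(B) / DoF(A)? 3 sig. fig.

Setup A: H = 135²/(9×0.055) + 135 ≈ 36953.2 mm; DoF = Df − Dn = 34590 − 12074 ≈ 22516 mm.
Setup B: H = 100²/(2.2×0.025) + 100 ≈ 181918.2 mm; DoF = Df − Dn = 87272 − 44564 ≈ 42708 mm.
Ratio = 42708 / 22516 ≈ 1.90.

1.90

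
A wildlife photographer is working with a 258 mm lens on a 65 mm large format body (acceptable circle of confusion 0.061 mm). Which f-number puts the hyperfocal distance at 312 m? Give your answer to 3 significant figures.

f/3.50

Rearrange H = f²/(N·c) + f for N: N = f² / ((H − f)·c).
N = 258² / ((312000 − 258) × 0.061) = 66564 / 19016 ≈ 3.50.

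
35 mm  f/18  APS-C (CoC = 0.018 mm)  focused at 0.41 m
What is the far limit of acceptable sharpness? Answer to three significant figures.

455 mm

Hyperfocal distance H = f²/(N·c) + f = 35²/(18 × 0.018) + 35 = 1225/0.324 + 35 ≈ 3815.9 mm ≈ 3.816 m.
Far limit Df = s·(H − f)/(H − s) = 410 × (3815.9 − 35) / (3815.9 − 410) = 410 × 3780.9 / 3405.9 ≈ 455.14 mm.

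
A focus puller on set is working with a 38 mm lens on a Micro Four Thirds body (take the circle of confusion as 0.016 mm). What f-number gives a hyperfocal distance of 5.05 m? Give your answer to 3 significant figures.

Rearrange H = f²/(N·c) + f for N: N = f² / ((H − f)·c).
N = 38² / ((5050 − 38) × 0.016) = 1444 / 80.19 ≈ 18.

f/18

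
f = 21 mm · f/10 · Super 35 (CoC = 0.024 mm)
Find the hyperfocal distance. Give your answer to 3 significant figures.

1.86 m

Hyperfocal distance H = f²/(N·c) + f = 21²/(10 × 0.024) + 21 = 441/0.24 + 21 ≈ 1858.5 mm ≈ 1.86 m.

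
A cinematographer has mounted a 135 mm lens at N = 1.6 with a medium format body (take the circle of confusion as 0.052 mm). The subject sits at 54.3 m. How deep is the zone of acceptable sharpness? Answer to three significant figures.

28.6 m

Hyperfocal distance H = f²/(N·c) + f = 135²/(1.6 × 0.052) + 135 = 18225/0.0832 + 135 ≈ 219185.5 mm ≈ 219.2 m.
Near limit Dn = s·(H − f)/(H + s − 2f) = 54300 × (219185.5 − 135) / (219185.5 + 54300 − 2 × 135) = 54300 × 219050.5 / 273215.5 ≈ 43535 mm.
Far limit Df = s·(H − f)/(H − s) = 54300 × (219185.5 − 135) / (219185.5 − 54300) = 54300 × 219050.5 / 164885.5 ≈ 72138 mm.
Depth of field = Df − Dn = 72138 − 43535 ≈ 28603 mm ≈ 28.6 m.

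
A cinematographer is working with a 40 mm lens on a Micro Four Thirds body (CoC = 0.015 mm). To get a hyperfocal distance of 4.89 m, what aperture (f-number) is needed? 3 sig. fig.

Rearrange H = f²/(N·c) + f for N: N = f² / ((H − f)·c).
N = 40² / ((4890 − 40) × 0.015) = 1600 / 72.75 ≈ 22.

f/22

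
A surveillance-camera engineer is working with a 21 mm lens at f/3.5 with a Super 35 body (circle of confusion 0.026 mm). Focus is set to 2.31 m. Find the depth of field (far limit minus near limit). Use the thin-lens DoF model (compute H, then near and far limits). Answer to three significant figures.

2.81 m

Hyperfocal distance H = f²/(N·c) + f = 21²/(3.5 × 0.026) + 21 = 441/0.091 + 21 ≈ 4867.2 mm ≈ 4.867 m.
Near limit Dn = s·(H − f)/(H + s − 2f) = 2310 × (4867.2 − 21) / (4867.2 + 2310 − 2 × 21) = 2310 × 4846.2 / 7135.2 ≈ 1568.9 mm.
Far limit Df = s·(H − f)/(H − s) = 2310 × (4867.2 − 21) / (4867.2 − 2310) = 2310 × 4846.2 / 2557.2 ≈ 4377.8 mm.
Depth of field = Df − Dn = 4377.8 − 1568.9 ≈ 2808.9 mm ≈ 2.81 m.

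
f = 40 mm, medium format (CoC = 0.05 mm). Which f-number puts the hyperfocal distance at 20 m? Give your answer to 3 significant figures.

Rearrange H = f²/(N·c) + f for N: N = f² / ((H − f)·c).
N = 40² / ((20000 − 40) × 0.05) = 1600 / 998.0 ≈ 1.60.

f/1.60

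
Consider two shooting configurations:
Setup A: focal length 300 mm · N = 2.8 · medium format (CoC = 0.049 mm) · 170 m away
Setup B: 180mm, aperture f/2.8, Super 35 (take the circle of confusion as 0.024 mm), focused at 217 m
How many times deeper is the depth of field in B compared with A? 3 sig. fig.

2.60

Setup A: H = 300²/(2.8×0.049) + 300 ≈ 656276.7 mm; DoF = Df − Dn = 229326 − 135060 ≈ 94266 mm.
Setup B: H = 180²/(2.8×0.024) + 180 ≈ 482322.9 mm; DoF = Df − Dn = 394331 − 149686 ≈ 244645 mm.
Ratio = 244645 / 94266 ≈ 2.60.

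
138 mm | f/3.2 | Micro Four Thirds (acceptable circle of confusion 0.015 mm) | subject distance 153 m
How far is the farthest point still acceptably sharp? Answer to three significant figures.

249 m

Hyperfocal distance H = f²/(N·c) + f = 138²/(3.2 × 0.015) + 138 = 19044/0.048 + 138 ≈ 396888.0 mm ≈ 396.9 m.
Far limit Df = s·(H − f)/(H − s) = 153000 × (396888.0 − 138) / (396888.0 − 153000) = 153000 × 396750.0 / 243888.0 ≈ 248896 mm ≈ 249 m.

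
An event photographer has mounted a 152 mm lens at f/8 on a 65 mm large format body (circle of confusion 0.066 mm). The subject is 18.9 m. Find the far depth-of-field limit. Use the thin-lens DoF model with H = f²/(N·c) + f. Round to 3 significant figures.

33.1 m

Hyperfocal distance H = f²/(N·c) + f = 152²/(8 × 0.066) + 152 = 23104/0.528 + 152 ≈ 43909.6 mm ≈ 43.91 m.
Far limit Df = s·(H − f)/(H − s) = 18900 × (43909.6 − 152) / (43909.6 − 18900) = 18900 × 43757.6 / 25009.6 ≈ 33068 mm ≈ 33.1 m.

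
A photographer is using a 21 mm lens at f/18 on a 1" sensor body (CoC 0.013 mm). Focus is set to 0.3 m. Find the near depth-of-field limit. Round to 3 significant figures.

Hyperfocal distance H = f²/(N·c) + f = 21²/(18 × 0.013) + 21 = 441/0.234 + 21 ≈ 1905.6 mm ≈ 1.906 m.
Near limit Dn = s·(H − f)/(H + s − 2f) = 300 × (1905.6 − 21) / (1905.6 + 300 − 2 × 21) = 300 × 1884.6 / 2163.6 ≈ 261.31 mm.

261 mm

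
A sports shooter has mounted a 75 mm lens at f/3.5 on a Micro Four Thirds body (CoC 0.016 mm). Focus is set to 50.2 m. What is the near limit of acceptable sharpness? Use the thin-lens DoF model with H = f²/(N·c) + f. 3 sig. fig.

33.5 m

Hyperfocal distance H = f²/(N·c) + f = 75²/(3.5 × 0.016) + 75 = 5625/0.056 + 75 ≈ 100521.4 mm ≈ 100.5 m.
Near limit Dn = s·(H − f)/(H + s − 2f) = 50200 × (100521.4 − 75) / (100521.4 + 50200 − 2 × 75) = 50200 × 100446.4 / 150571.4 ≈ 33488 mm ≈ 33.5 m.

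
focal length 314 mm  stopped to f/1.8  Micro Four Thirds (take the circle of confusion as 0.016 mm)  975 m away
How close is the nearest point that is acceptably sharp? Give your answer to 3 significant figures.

759 m

Hyperfocal distance H = f²/(N·c) + f = 314²/(1.8 × 0.016) + 314 = 98596/0.0288 + 314 ≈ 3423786.2 mm ≈ 3424 m.
Near limit Dn = s·(H − f)/(H + s − 2f) = 975000 × (3423786.2 − 314) / (3423786.2 + 975000 − 2 × 314) = 975000 × 3423472.2 / 4398158.2 ≈ 758928 mm ≈ 759 m.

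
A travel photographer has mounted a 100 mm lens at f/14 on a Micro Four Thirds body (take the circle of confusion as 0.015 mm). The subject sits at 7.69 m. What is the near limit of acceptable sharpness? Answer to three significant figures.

Hyperfocal distance H = f²/(N·c) + f = 100²/(14 × 0.015) + 100 = 10000/0.21 + 100 ≈ 47719.0 mm ≈ 47.72 m.
Near limit Dn = s·(H − f)/(H + s − 2f) = 7690 × (47719.0 − 100) / (47719.0 + 7690 − 2 × 100) = 7690 × 47619.0 / 55209.0 ≈ 6632.8 mm ≈ 6.63 m.

6.63 m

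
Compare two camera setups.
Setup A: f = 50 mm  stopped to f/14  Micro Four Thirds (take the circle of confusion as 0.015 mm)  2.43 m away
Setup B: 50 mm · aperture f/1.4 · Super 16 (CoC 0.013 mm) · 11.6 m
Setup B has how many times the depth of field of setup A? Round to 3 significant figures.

Setup A: H = 50²/(14×0.015) + 50 ≈ 11954.8 mm; DoF = Df − Dn = 3037.2 − 2025.1 ≈ 1012.1 mm.
Setup B: H = 50²/(1.4×0.013) + 50 ≈ 137412.6 mm; DoF = Df − Dn = 12664.9 − 10700.3 ≈ 1964.6 mm.
Ratio = 1964.6 / 1012.1 ≈ 1.94.

1.94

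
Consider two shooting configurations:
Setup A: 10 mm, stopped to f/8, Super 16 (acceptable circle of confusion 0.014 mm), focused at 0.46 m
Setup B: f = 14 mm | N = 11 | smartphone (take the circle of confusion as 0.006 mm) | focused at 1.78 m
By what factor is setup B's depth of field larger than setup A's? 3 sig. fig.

Setup A: H = 10²/(8×0.014) + 10 ≈ 902.9 mm; DoF = Df − Dn = 927.42 − 305.85 ≈ 621.57 mm.
Setup B: H = 14²/(11×0.006) + 14 ≈ 2983.7 mm; DoF = Df − Dn = 4391.5 − 1116.2 ≈ 3275.3 mm.
Ratio = 3275.3 / 621.57 ≈ 5.27.

5.27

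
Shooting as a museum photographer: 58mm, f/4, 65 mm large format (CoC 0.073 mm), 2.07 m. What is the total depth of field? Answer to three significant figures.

0.746 m

Hyperfocal distance H = f²/(N·c) + f = 58²/(4 × 0.073) + 58 = 3364/0.292 + 58 ≈ 11578.5 mm ≈ 11.58 m.
Near limit Dn = s·(H − f)/(H + s − 2f) = 2070 × (11578.5 − 58) / (11578.5 + 2070 − 2 × 58) = 2070 × 11520.5 / 13532.5 ≈ 1762.24 mm.
Far limit Df = s·(H − f)/(H − s) = 2070 × (11578.5 − 58) / (11578.5 − 2070) = 2070 × 11520.5 / 9508.5 ≈ 2508.01 mm.
Depth of field = Df − Dn = 2508.01 − 1762.24 ≈ 745.77 mm ≈ 0.746 m.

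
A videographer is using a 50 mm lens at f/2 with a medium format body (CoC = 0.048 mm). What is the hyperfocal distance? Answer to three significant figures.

Hyperfocal distance H = f²/(N·c) + f = 50²/(2 × 0.048) + 50 = 2500/0.096 + 50 ≈ 26091.7 mm ≈ 26.1 m.

26.1 m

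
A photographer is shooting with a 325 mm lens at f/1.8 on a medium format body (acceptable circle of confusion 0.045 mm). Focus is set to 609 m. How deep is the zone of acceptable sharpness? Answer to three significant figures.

727 m

Hyperfocal distance H = f²/(N·c) + f = 325²/(1.8 × 0.045) + 325 = 105625/0.081 + 325 ≈ 1304337.3 mm ≈ 1304 m.
Near limit Dn = s·(H − f)/(H + s − 2f) = 609000 × (1304337.3 − 325) / (1304337.3 + 609000 − 2 × 325) = 609000 × 1304012.3 / 1912687.3 ≈ 415198 mm.
Far limit Df = s·(H − f)/(H − s) = 609000 × (1304337.3 − 325) / (1304337.3 − 609000) = 609000 × 1304012.3 / 695337.3 ≈ 1142098 mm.
Depth of field = Df − Dn = 1142098 − 415198 ≈ 726900 mm ≈ 727 m.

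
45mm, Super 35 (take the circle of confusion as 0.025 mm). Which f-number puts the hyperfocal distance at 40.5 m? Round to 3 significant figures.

f/2.00

Rearrange H = f²/(N·c) + f for N: N = f² / ((H − f)·c).
N = 45² / ((40500 − 45) × 0.025) = 2025 / 1011 ≈ 2.00.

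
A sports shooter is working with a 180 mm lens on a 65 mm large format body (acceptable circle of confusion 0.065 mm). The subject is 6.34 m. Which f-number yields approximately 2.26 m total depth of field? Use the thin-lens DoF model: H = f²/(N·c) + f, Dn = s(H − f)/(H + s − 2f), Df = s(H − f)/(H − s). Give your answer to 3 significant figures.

f/14

Write h = H − f = f²/(N·c). The thin-lens limits are Dn = s·h/(h + (s−f)) and Df = s·h/(h − (s−f)), so DoF = Df − Dn = 2·s·(s−f)·h / (h² − (s−f)²).
That is a quadratic in h: DoF·h² − 2·s·(s−f)·h − DoF·(s−f)² = 0 ⇒ h = (s−f)·(s + √(s² + DoF²)) / DoF = 6160 × (6340 + √(6340² + 2260²)) / 2260 = 6160 × (6340 + 6730.77) / 2260 ≈ 35627 mm.
Then N = f²/(c·h) = 180² / (0.065 × 35627) = 32400 / 2315.7 ≈ 14.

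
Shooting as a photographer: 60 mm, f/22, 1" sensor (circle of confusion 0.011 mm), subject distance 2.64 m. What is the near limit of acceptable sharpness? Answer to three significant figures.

2.25 m

Hyperfocal distance H = f²/(N·c) + f = 60²/(22 × 0.011) + 60 = 3600/0.242 + 60 ≈ 14936.0 mm ≈ 14.94 m.
Near limit Dn = s·(H − f)/(H + s − 2f) = 2640 × (14936.0 − 60) / (14936.0 + 2640 − 2 × 60) = 2640 × 14876.0 / 17456.0 ≈ 2249.8 mm ≈ 2.25 m.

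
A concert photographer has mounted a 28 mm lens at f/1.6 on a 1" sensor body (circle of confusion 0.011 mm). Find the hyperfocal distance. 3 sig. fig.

Hyperfocal distance H = f²/(N·c) + f = 28²/(1.6 × 0.011) + 28 = 784/0.0176 + 28 ≈ 44573.5 mm ≈ 44.6 m.

44.6 m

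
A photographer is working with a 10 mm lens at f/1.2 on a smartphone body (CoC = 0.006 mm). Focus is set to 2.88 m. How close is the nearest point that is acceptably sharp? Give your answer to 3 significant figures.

2.39 m

Hyperfocal distance H = f²/(N·c) + f = 10²/(1.2 × 0.006) + 10 = 100/0.0072 + 10 ≈ 13898.9 mm ≈ 13.90 m.
Near limit Dn = s·(H − f)/(H + s − 2f) = 2880 × (13898.9 − 10) / (13898.9 + 2880 − 2 × 10) = 2880 × 13888.9 / 16758.9 ≈ 2386.8 mm ≈ 2.39 m.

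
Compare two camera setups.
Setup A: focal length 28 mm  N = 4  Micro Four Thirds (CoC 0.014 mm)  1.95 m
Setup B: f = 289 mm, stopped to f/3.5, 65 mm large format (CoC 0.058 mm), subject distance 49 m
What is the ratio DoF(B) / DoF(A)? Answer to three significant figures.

21.6

Setup A: H = 28²/(4×0.014) + 28 ≈ 14028.0 mm; DoF = Df − Dn = 2260.31 − 1714.61 ≈ 545.70 mm.
Setup B: H = 289²/(3.5×0.058) + 289 ≈ 411722.5 mm; DoF = Df − Dn = 55580 − 43813 ≈ 11767 mm.
Ratio = 11767 / 545.70 ≈ 21.6.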